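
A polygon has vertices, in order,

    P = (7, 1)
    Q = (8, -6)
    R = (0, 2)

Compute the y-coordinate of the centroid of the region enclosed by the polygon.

-1

Apply the shoelace formula. First the cross-terms c_i = x_i·y_{i+1} − x_{i+1}·y_i:
  -50, 16, -14  ⇒  2A = -48, A = -24.
Then Σ (y_i + y_{i+1})·c_i = 144, so ȳ = 144 / (6·(-24)) = -1.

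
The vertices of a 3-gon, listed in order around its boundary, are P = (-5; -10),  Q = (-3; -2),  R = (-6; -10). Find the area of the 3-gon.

Apply the shoelace (surveyor's) formula: 2A = Σ (x_i·y_{i+1} − x_{i+1}·y_i), indices taken mod 3.
Σ = (-20) + (18) + (10) = 8
Area = |Σ|/2 = 4.

4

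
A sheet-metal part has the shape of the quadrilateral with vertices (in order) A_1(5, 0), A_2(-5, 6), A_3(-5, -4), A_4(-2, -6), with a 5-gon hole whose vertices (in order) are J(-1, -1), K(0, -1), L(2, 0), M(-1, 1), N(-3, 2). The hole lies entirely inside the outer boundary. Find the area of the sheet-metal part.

60.5

Outer boundary:
Apply the shoelace formula: 2A = Σ (x_i·y_{i+1} − x_{i+1}·y_i), indices taken mod 4.
Σ = (30) + (50) + (22) + (30) = 132
Area = |Σ|/2 = 66.
Hole:
J→K: (-1)(-1) − (0)(-1) = 1
K→L: (0)(0) − (2)(-1) = 2
L→M: (2)(1) − (-1)(0) = 2
M→N: (-1)(2) − (-3)(1) = 1
N→J: (-3)(-1) − (-1)(2) = 5
Σ = 11
Area = |Σ|/2 = 5.5.
Net area = 66 − 5.5 = 60.5.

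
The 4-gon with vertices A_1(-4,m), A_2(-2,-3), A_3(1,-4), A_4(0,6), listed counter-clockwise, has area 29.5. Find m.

Write out the shoelace sum; only the two edges meeting at A_1 involve m:
2·Area = [(0·m − (-4)·6) + ((-4)·(-3) − (-2)·m)] + 17
       = 2·m + 53 = 59
⇒ m = 3.

3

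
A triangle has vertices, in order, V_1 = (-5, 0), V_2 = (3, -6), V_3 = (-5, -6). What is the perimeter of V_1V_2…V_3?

|V_1V_2| = √((8)² + (-6)²) = √100 = 10
|V_2V_3| = √((-8)² + (0)²) = √64 = 8
|V_3V_1| = √((0)² + (6)²) = √36 = 6
Perimeter = 10 + 8 + 6 = 24.

24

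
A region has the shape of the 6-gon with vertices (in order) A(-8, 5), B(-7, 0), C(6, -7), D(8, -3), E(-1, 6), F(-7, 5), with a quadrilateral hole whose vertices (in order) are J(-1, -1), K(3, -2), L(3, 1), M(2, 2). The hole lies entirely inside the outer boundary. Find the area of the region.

Outer boundary:
Apply the surveyor's formula: 2A = Σ (x_i·y_{i+1} − x_{i+1}·y_i), indices taken mod 6.
Σ = (35) + (49) + (38) + (45) + (37) + (5) = 209
Area = |Σ|/2 = 104.5.
Hole:
Apply Gauss's area formula: 2A = Σ (x_i·y_{i+1} − x_{i+1}·y_i), indices taken mod 4.
Cross-terms: 5, 9, 4, 0  ⇒  Σ = 18
Area = |Σ|/2 = 9.
Net area = 104.5 − 9 = 95.5.

95.5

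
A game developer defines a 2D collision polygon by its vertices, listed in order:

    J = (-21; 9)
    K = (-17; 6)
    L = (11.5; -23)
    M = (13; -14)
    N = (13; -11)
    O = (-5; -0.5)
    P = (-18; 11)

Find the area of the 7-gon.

Apply the shoelace (surveyor's) formula: 2A = Σ (x_i·y_{i+1} − x_{i+1}·y_i), indices taken mod 7.
Σ = (27) + (322) + (138) + (39) + (-61.5) + (-64) + (69) = 469.5
Area = |Σ|/2 = 234.75.

234.75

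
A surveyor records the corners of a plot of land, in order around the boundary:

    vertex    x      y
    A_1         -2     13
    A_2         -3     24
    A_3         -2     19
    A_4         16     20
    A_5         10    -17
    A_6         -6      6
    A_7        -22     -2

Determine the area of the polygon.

511

Apply the shoelace formula: 2A = Σ (x_i·y_{i+1} − x_{i+1}·y_i), indices taken mod 7.
Σ = (-9) + (-9) + (-344) + (-472) + (-42) + (144) + (-290) = -1022
Area = |Σ|/2 = 511.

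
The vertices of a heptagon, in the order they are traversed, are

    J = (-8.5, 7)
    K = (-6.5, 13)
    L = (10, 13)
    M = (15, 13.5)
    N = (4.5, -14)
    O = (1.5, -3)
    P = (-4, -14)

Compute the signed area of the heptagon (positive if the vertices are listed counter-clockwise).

-391.375

Σ = (-65) + (-214.5) + (-60) + (-270.75) + (7.5) + (-33) + (-147) = -782.75
Signed area = Σ/2 = -391.375 (negative ⇒ clockwise traversal).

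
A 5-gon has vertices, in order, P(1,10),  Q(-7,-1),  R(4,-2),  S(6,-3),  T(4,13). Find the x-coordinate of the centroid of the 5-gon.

63/68

Apply the shoelace formula. First the cross-terms c_i = x_i·y_{i+1} − x_{i+1}·y_i:
  69, 18, 0, 90, 27  ⇒  2A = 204, A = 102.
Then Σ (x_i + x_{i+1})·c_i = 567, so x̄ = 567 / (6·102) = 63/68.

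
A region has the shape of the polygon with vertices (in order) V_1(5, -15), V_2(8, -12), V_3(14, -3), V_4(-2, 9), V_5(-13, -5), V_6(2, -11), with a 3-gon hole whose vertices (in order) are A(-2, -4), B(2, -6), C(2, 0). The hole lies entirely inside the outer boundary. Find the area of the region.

Outer boundary:
Apply the shoelace (surveyor's) formula: 2A = Σ (x_i·y_{i+1} − x_{i+1}·y_i), indices taken mod 6.
Cross-terms: 60, 144, 120, 127, 153, 25  ⇒  Σ = 629
Area = |Σ|/2 = 314.5.
Hole:
Cross-terms: 20, 12, -8  ⇒  Σ = 24
Area = |Σ|/2 = 12.
Net area = 314.5 − 12 = 302.5.

302.5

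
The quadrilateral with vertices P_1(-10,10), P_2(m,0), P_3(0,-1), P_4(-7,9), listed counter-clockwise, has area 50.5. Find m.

Write out the shoelace sum; only the two edges meeting at P_2 involve m:
2·Area = [((-10)·0 − m·10) + (m·(-1) − 0·0)] + 13
       = -11·m + 13 = 101
⇒ m = -8.

-8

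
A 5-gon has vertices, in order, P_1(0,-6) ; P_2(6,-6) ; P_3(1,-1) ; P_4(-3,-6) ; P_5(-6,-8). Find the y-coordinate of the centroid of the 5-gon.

-235/51

Apply the surveyor's formula. First the cross-terms c_i = x_i·y_{i+1} − x_{i+1}·y_i:
  36, 0, -9, -12, 36  ⇒  2A = 51, A = 25.5.
Then Σ (y_i + y_{i+1})·c_i = -705, so ȳ = -705 / (6·25.5) = -235/51.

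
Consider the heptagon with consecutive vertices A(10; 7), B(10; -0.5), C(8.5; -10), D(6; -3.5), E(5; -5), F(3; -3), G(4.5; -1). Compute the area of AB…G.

50.5

Apply the surveyor's formula: 2A = Σ (x_i·y_{i+1} − x_{i+1}·y_i), indices taken mod 7.
A→B: (10)(-0.5) − (10)(7) = -75
B→C: (10)(-10) − (8.5)(-0.5) = -95.75
C→D: (8.5)(-3.5) − (6)(-10) = 30.25
D→E: (6)(-5) − (5)(-3.5) = -12.5
E→F: (5)(-3) − (3)(-5) = 0
F→G: (3)(-1) − (4.5)(-3) = 10.5
G→A: (4.5)(7) − (10)(-1) = 41.5
Σ = -101
Area = |Σ|/2 = 50.5.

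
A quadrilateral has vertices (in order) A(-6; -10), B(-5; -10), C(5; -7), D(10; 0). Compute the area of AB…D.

Apply the surveyor's formula: 2A = Σ (x_i·y_{i+1} − x_{i+1}·y_i), indices taken mod 4.
Σ = (10) + (85) + (70) + (-100) = 65
Area = |Σ|/2 = 32.5.

32.5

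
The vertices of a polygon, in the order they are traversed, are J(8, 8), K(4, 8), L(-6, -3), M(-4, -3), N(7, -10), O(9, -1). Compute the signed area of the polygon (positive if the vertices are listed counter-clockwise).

149

Apply the shoelace formula: 2A = Σ (x_i·y_{i+1} − x_{i+1}·y_i), indices taken mod 6.
Cross-terms: 32, 36, 6, 61, 83, 80  ⇒  Σ = 298
Signed area = Σ/2 = 149 (positive ⇒ counter-clockwise traversal).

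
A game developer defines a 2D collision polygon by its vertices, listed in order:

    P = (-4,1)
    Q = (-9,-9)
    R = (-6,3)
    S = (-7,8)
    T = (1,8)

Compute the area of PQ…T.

47

Apply the surveyor's formula: 2A = Σ (x_i·y_{i+1} − x_{i+1}·y_i), indices taken mod 5.
Σ = (45) + (-81) + (-27) + (-64) + (33) = -94
Area = |Σ|/2 = 47.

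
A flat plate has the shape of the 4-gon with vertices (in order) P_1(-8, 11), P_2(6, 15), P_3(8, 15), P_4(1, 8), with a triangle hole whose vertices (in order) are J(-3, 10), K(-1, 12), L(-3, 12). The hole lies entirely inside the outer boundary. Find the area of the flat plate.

Outer boundary:
Apply the surveyor's formula: 2A = Σ (x_i·y_{i+1} − x_{i+1}·y_i), indices taken mod 4.
Σ = (-186) + (-30) + (49) + (75) = -92
Area = |Σ|/2 = 46.
Hole:
Σ = (-26) + (24) + (6) = 4
Area = |Σ|/2 = 2.
Net area = 46 − 2 = 44.

44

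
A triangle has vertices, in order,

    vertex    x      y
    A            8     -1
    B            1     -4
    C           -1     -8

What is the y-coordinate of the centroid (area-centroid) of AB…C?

Apply Gauss's area formula. First the cross-terms c_i = x_i·y_{i+1} − x_{i+1}·y_i:
  -31, -12, 65  ⇒  2A = 22, A = 11.
Then Σ (y_i + y_{i+1})·c_i = -286, so ȳ = -286 / (6·11) = -13/3.

-13/3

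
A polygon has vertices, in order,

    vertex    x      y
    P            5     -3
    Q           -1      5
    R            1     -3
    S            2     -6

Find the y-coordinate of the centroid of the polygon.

Apply Gauss's area formula. First the cross-terms c_i = x_i·y_{i+1} − x_{i+1}·y_i:
  22, -2, 0, 24  ⇒  2A = 44, A = 22.
Then Σ (y_i + y_{i+1})·c_i = -176, so ȳ = -176 / (6·22) = -4/3.

-4/3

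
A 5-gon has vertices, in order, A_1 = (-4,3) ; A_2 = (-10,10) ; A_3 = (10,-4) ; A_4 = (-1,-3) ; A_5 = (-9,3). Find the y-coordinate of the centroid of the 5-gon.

114/149

Apply the shoelace formula. First the cross-terms c_i = x_i·y_{i+1} − x_{i+1}·y_i:
  -10, -60, -34, -30, -15  ⇒  2A = -149, A = -74.5.
Then Σ (y_i + y_{i+1})·c_i = -342, so ȳ = -342 / (6·(-74.5)) = 114/149.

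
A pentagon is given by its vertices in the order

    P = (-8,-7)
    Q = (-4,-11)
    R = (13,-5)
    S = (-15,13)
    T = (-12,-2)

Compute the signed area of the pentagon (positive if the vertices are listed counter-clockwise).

285.5

Cross-terms: 60, 163, 94, 186, 68  ⇒  Σ = 571
Signed area = Σ/2 = 285.5 (positive ⇒ counter-clockwise traversal).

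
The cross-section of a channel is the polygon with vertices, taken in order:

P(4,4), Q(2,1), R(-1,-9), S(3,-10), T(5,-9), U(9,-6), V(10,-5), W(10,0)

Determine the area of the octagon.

P→Q: (4)(1) − (2)(4) = -4
Q→R: (2)(-9) − (-1)(1) = -17
R→S: (-1)(-10) − (3)(-9) = 37
S→T: (3)(-9) − (5)(-10) = 23
T→U: (5)(-6) − (9)(-9) = 51
U→V: (9)(-5) − (10)(-6) = 15
V→W: (10)(0) − (10)(-5) = 50
W→P: (10)(4) − (4)(0) = 40
Σ = 195
Area = |Σ|/2 = 97.5.

97.5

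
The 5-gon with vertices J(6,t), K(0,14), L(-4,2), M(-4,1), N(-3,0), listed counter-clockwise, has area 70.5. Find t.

2

Write out the shoelace sum; only the two edges meeting at J involve t:
2·Area = [((-3)·t − 6·0) + (6·14 − 0·t)] + 63
       = -3·t + 147 = 141
⇒ t = 2.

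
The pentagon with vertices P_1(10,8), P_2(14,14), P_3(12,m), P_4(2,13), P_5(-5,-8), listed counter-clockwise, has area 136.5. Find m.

Write out the shoelace sum; only the two edges meeting at P_3 involve m:
2·Area = [(14·m − 12·14) + (12·13 − 2·m)] + 117
       = 12·m + 105 = 273
⇒ m = 14.

14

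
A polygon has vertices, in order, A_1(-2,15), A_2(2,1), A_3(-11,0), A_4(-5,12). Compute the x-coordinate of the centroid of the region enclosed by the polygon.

-395/102

Apply the surveyor's formula. First the cross-terms c_i = x_i·y_{i+1} − x_{i+1}·y_i:
  -32, 11, -132, -51  ⇒  2A = -204, A = -102.
Then Σ (x_i + x_{i+1})·c_i = 2370, so x̄ = 2370 / (6·(-102)) = -395/102.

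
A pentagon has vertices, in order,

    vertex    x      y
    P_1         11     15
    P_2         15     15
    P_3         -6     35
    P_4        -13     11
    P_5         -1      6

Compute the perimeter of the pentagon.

|P_1P_2| = √((4)² + (0)²) = √16 = 4
|P_2P_3| = √((-21)² + (20)²) = √841 = 29
|P_3P_4| = √((-7)² + (-24)²) = √625 = 25
|P_4P_5| = √((12)² + (-5)²) = √169 = 13
|P_5P_1| = √((12)² + (9)²) = √225 = 15
Perimeter = 4 + 29 + 25 + 13 + 15 = 86.

86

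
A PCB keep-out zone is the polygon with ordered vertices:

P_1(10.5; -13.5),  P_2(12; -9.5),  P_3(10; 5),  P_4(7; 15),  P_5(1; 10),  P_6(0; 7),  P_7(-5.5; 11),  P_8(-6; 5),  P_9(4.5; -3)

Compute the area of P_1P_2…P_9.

218.75

P_1→P_2: (10.5)(-9.5) − (12)(-13.5) = 62.25
P_2→P_3: (12)(5) − (10)(-9.5) = 155
P_3→P_4: (10)(15) − (7)(5) = 115
P_4→P_5: (7)(10) − (1)(15) = 55
P_5→P_6: (1)(7) − (0)(10) = 7
P_6→P_7: (0)(11) − (-5.5)(7) = 38.5
P_7→P_8: (-5.5)(5) − (-6)(11) = 38.5
P_8→P_9: (-6)(-3) − (4.5)(5) = -4.5
P_9→P_1: (4.5)(-13.5) − (10.5)(-3) = -29.25
Σ = 437.5
Area = |Σ|/2 = 218.75.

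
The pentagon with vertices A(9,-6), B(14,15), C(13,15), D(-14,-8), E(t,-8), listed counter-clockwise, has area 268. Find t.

Write out the shoelace sum; only the two edges meeting at E involve t:
2·Area = [((-14)·(-8) − t·(-8)) + (t·(-6) − 9·(-8))] + 340
       = 2·t + 524 = 536
⇒ t = 6.

6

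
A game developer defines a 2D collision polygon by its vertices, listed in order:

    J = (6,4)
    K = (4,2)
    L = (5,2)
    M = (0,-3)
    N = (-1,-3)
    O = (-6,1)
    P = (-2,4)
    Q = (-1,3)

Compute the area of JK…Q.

Σ = (-4) + (-2) + (-15) + (-3) + (-19) + (-22) + (-2) + (-22) = -89
Area = |Σ|/2 = 44.5.

44.5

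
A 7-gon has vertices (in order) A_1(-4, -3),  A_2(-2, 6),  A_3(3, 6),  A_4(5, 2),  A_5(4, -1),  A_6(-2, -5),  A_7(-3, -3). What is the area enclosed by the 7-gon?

65.5

Apply the shoelace (surveyor's) formula: 2A = Σ (x_i·y_{i+1} − x_{i+1}·y_i), indices taken mod 7.
Σ = (-30) + (-30) + (-24) + (-13) + (-22) + (-9) + (-3) = -131
Area = |Σ|/2 = 65.5.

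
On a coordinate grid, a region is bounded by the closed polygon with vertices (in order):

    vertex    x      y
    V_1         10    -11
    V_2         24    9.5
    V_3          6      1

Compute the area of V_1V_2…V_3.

Σ = (359) + (-33) + (-76) = 250
Area = |Σ|/2 = 125.

125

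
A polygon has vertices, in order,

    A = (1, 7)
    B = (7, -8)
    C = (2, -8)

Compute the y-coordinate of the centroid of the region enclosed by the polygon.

-3

Apply the surveyor's formula. First the cross-terms c_i = x_i·y_{i+1} − x_{i+1}·y_i:
  -57, -40, 22  ⇒  2A = -75, A = -37.5.
Then Σ (y_i + y_{i+1})·c_i = 675, so ȳ = 675 / (6·(-37.5)) = -3.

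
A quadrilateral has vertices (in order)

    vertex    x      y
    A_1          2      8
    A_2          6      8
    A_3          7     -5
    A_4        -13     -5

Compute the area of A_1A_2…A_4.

156

A_1→A_2: (2)(8) − (6)(8) = -32
A_2→A_3: (6)(-5) − (7)(8) = -86
A_3→A_4: (7)(-5) − (-13)(-5) = -100
A_4→A_1: (-13)(8) − (2)(-5) = -94
Σ = -312
Area = |Σ|/2 = 156.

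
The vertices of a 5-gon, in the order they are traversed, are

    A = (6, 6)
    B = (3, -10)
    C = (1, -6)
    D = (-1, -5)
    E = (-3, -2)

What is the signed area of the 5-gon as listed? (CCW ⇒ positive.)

Apply the shoelace (surveyor's) formula: 2A = Σ (x_i·y_{i+1} − x_{i+1}·y_i), indices taken mod 5.
Σ = (-78) + (-8) + (-11) + (-13) + (-6) = -116
Signed area = Σ/2 = -58 (negative ⇒ clockwise traversal).

-58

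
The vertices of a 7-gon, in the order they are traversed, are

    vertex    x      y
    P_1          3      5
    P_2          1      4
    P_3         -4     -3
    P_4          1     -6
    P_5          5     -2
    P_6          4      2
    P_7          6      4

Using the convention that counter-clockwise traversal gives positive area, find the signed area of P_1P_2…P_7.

57.5

Apply the surveyor's formula: 2A = Σ (x_i·y_{i+1} − x_{i+1}·y_i), indices taken mod 7.
Cross-terms: 7, 13, 27, 28, 18, 4, 18  ⇒  Σ = 115
Signed area = Σ/2 = 57.5 (positive ⇒ counter-clockwise traversal).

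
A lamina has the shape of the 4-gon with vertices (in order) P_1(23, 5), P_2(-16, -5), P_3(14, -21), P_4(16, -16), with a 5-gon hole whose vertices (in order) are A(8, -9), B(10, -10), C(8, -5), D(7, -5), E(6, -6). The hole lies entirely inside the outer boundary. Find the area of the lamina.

Outer boundary:
P_1→P_2: (23)(-5) − (-16)(5) = -35
P_2→P_3: (-16)(-21) − (14)(-5) = 406
P_3→P_4: (14)(-16) − (16)(-21) = 112
P_4→P_1: (16)(5) − (23)(-16) = 448
Σ = 931
Area = |Σ|/2 = 465.5.
Hole:
Apply the surveyor's formula: 2A = Σ (x_i·y_{i+1} − x_{i+1}·y_i), indices taken mod 5.
Σ = (10) + (30) + (-5) + (-12) + (-6) = 17
Area = |Σ|/2 = 8.5.
Net area = 465.5 − 8.5 = 457.

457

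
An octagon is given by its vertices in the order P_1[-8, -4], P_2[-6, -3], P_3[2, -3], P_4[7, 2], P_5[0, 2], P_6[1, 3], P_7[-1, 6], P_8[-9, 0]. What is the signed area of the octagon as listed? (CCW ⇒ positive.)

80

Cross-terms: 0, 24, 25, 14, -2, 9, 54, 36  ⇒  Σ = 160
Signed area = Σ/2 = 80 (positive ⇒ counter-clockwise traversal).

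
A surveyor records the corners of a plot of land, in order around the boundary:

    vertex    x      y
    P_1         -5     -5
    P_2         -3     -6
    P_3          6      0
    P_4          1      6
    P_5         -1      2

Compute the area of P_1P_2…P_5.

55

Apply Gauss's area formula: 2A = Σ (x_i·y_{i+1} − x_{i+1}·y_i), indices taken mod 5.
P_1→P_2: (-5)(-6) − (-3)(-5) = 15
P_2→P_3: (-3)(0) − (6)(-6) = 36
P_3→P_4: (6)(6) − (1)(0) = 36
P_4→P_5: (1)(2) − (-1)(6) = 8
P_5→P_1: (-1)(-5) − (-5)(2) = 15
Σ = 110
Area = |Σ|/2 = 55.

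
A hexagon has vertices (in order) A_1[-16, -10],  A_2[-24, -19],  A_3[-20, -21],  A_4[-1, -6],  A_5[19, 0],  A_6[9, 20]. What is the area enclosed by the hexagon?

Apply the shoelace (surveyor's) formula: 2A = Σ (x_i·y_{i+1} − x_{i+1}·y_i), indices taken mod 6.
Cross-terms: 64, 124, 99, 114, 380, 230  ⇒  Σ = 1011
Area = |Σ|/2 = 505.5.

505.5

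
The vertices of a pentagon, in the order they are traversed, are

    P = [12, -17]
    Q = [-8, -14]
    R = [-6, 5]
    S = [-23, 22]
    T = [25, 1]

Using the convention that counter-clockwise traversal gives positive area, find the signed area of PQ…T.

-727.5

Σ = (-304) + (-124) + (-17) + (-573) + (-437) = -1455
Signed area = Σ/2 = -727.5 (negative ⇒ clockwise traversal).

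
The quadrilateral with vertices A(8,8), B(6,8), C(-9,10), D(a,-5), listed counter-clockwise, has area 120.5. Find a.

The doubled signed area Σ (x_i y_{i+1} − x_{i+1} y_i) is linear in a.
With a=0 it equals 233; the coefficient of a is -2 (from the two edges through D).
So -2·a + 233 = 2·120.5 = 241 ⇒ a = -4.

-4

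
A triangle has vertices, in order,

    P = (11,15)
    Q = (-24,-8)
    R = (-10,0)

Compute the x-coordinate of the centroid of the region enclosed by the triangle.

Apply the surveyor's formula. First the cross-terms c_i = x_i·y_{i+1} − x_{i+1}·y_i:
  272, -80, -150  ⇒  2A = 42, A = 21.
Then Σ (x_i + x_{i+1})·c_i = -966, so x̄ = -966 / (6·21) = -23/3.

-23/3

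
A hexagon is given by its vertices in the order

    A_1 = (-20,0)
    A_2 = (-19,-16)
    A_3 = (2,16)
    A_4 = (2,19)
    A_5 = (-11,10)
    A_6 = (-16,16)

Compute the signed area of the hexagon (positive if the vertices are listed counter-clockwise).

Σ = (320) + (-272) + (6) + (229) + (-16) + (320) = 587
Signed area = Σ/2 = 293.5 (positive ⇒ counter-clockwise traversal).

293.5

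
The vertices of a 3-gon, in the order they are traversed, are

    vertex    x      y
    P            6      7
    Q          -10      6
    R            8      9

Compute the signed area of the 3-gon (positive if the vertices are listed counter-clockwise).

Σ = (106) + (-138) + (2) = -30
Signed area = Σ/2 = -15 (negative ⇒ clockwise traversal).

-15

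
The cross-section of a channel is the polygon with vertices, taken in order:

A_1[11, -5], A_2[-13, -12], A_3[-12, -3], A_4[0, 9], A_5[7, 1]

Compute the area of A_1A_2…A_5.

Σ = (-197) + (-105) + (-108) + (-63) + (-46) = -519
Area = |Σ|/2 = 259.5.

259.5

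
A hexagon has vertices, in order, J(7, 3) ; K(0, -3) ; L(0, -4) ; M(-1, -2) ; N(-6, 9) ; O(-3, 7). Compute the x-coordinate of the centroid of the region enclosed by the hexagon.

31/119

Apply the shoelace (surveyor's) formula. First the cross-terms c_i = x_i·y_{i+1} − x_{i+1}·y_i:
  -21, 0, -4, -21, -15, -58  ⇒  2A = -119, A = -59.5.
Then Σ (x_i + x_{i+1})·c_i = -93, so x̄ = -93 / (6·(-59.5)) = 31/119.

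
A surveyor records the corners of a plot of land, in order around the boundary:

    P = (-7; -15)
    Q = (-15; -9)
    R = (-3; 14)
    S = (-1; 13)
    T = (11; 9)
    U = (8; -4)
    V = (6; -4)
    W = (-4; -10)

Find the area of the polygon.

393

Apply the shoelace (surveyor's) formula: 2A = Σ (x_i·y_{i+1} − x_{i+1}·y_i), indices taken mod 8.
Σ = (-162) + (-237) + (-25) + (-152) + (-116) + (-8) + (-76) + (-10) = -786
Area = |Σ|/2 = 393.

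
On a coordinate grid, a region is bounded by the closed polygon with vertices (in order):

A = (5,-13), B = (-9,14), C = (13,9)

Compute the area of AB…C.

262

Apply the shoelace formula: 2A = Σ (x_i·y_{i+1} − x_{i+1}·y_i), indices taken mod 3.
Σ = (-47) + (-263) + (-214) = -524
Area = |Σ|/2 = 262.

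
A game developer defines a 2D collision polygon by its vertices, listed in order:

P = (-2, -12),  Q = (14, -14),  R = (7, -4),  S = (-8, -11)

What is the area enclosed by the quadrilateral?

101.5

P→Q: (-2)(-14) − (14)(-12) = 196
Q→R: (14)(-4) − (7)(-14) = 42
R→S: (7)(-11) − (-8)(-4) = -109
S→P: (-8)(-12) − (-2)(-11) = 74
Σ = 203
Area = |Σ|/2 = 101.5.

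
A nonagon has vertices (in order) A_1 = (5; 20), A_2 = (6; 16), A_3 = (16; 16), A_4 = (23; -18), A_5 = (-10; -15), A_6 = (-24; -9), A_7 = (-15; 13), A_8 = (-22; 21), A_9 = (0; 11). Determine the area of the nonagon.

Apply the shoelace formula: 2A = Σ (x_i·y_{i+1} − x_{i+1}·y_i), indices taken mod 9.
Σ = (-40) + (-160) + (-656) + (-525) + (-270) + (-447) + (-29) + (-242) + (-55) = -2424
Area = |Σ|/2 = 1212.

1212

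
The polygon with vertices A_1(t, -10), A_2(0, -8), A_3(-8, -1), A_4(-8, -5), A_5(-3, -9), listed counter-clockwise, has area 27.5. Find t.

0

Write out the shoelace sum; only the two edges meeting at A_1 involve t:
2·Area = [((-3)·(-10) − t·(-9)) + (t·(-8) − 0·(-10))] + 25
       = 1·t + 55 = 55
⇒ t = 0.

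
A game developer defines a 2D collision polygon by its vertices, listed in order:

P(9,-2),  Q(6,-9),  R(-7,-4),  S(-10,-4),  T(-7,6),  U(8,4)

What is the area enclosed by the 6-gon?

Apply Gauss's area formula: 2A = Σ (x_i·y_{i+1} − x_{i+1}·y_i), indices taken mod 6.
Cross-terms: -69, -87, -12, -88, -76, -52  ⇒  Σ = -384
Area = |Σ|/2 = 192.

192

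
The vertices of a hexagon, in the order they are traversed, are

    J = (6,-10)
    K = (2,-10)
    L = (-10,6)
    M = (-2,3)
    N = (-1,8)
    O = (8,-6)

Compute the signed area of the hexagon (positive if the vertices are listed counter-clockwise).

J→K: (6)(-10) − (2)(-10) = -40
K→L: (2)(6) − (-10)(-10) = -88
L→M: (-10)(3) − (-2)(6) = -18
M→N: (-2)(8) − (-1)(3) = -13
N→O: (-1)(-6) − (8)(8) = -58
O→J: (8)(-10) − (6)(-6) = -44
Σ = -261
Signed area = Σ/2 = -130.5 (negative ⇒ clockwise traversal).

-130.5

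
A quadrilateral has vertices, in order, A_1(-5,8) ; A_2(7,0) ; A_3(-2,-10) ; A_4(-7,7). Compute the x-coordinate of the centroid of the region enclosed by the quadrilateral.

Apply the surveyor's formula. First the cross-terms c_i = x_i·y_{i+1} − x_{i+1}·y_i:
  -56, -70, -84, -21  ⇒  2A = -231, A = -115.5.
Then Σ (x_i + x_{i+1})·c_i = 546, so x̄ = 546 / (6·(-115.5)) = -26/33.

-26/33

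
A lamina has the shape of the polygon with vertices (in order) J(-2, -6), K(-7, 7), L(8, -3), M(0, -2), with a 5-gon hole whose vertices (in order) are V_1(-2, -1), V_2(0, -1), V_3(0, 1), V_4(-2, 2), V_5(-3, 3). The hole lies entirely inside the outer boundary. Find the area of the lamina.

Outer boundary:
Σ = (-56) + (-35) + (-16) + (-4) = -111
Area = |Σ|/2 = 55.5.
Hole:
Σ = (2) + (0) + (2) + (0) + (9) = 13
Area = |Σ|/2 = 6.5.
Net area = 55.5 − 6.5 = 49.

49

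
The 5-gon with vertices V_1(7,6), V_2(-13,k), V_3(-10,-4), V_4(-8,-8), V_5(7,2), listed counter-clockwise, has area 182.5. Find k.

Write out the shoelace sum; only the two edges meeting at V_2 involve k:
2·Area = [(7·k − (-13)·6) + ((-13)·(-4) − (-10)·k)] + 116
       = 17·k + 246 = 365
⇒ k = 7.

7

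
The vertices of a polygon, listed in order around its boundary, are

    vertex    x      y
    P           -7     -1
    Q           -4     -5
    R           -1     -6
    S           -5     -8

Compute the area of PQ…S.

Apply the shoelace formula: 2A = Σ (x_i·y_{i+1} − x_{i+1}·y_i), indices taken mod 4.
Cross-terms: 31, 19, -22, -51  ⇒  Σ = -23
Area = |Σ|/2 = 11.5.

11.5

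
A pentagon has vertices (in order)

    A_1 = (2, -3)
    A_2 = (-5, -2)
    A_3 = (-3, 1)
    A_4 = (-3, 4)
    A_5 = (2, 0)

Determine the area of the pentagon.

Apply the shoelace (surveyor's) formula: 2A = Σ (x_i·y_{i+1} − x_{i+1}·y_i), indices taken mod 5.
Σ = (-19) + (-11) + (-9) + (-8) + (-6) = -53
Area = |Σ|/2 = 26.5.

26.5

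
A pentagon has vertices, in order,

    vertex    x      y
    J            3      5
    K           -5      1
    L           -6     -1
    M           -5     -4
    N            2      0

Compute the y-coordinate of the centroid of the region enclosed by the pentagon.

91/228

Apply the shoelace formula. First the cross-terms c_i = x_i·y_{i+1} − x_{i+1}·y_i:
  28, 11, 19, 8, 10  ⇒  2A = 76, A = 38.
Then Σ (y_i + y_{i+1})·c_i = 91, so ȳ = 91 / (6·38) = 91/228.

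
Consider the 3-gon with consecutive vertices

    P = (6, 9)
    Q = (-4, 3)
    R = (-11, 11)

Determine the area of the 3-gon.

Apply the shoelace (surveyor's) formula: 2A = Σ (x_i·y_{i+1} − x_{i+1}·y_i), indices taken mod 3.
Σ = (54) + (-11) + (-165) = -122
Area = |Σ|/2 = 61.

61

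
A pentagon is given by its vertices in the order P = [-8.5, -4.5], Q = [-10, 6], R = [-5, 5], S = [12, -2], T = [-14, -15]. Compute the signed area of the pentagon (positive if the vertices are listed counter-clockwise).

-219.25

Σ = (-96) + (-20) + (-50) + (-208) + (-64.5) = -438.5
Signed area = Σ/2 = -219.25 (negative ⇒ clockwise traversal).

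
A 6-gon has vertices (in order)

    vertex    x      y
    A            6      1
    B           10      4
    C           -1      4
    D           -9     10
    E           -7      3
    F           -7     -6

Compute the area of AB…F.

109.5

Apply the shoelace formula: 2A = Σ (x_i·y_{i+1} − x_{i+1}·y_i), indices taken mod 6.
Σ = (14) + (44) + (26) + (43) + (63) + (29) = 219
Area = |Σ|/2 = 109.5.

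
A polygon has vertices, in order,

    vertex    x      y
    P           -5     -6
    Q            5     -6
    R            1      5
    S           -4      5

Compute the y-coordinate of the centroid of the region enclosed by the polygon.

-10/9

Apply the shoelace (surveyor's) formula. First the cross-terms c_i = x_i·y_{i+1} − x_{i+1}·y_i:
  60, 31, 25, 49  ⇒  2A = 165, A = 82.5.
Then Σ (y_i + y_{i+1})·c_i = -550, so ȳ = -550 / (6·82.5) = -10/9.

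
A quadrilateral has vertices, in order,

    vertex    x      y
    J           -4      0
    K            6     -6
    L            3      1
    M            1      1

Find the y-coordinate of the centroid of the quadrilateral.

-128/81

Apply the shoelace (surveyor's) formula. First the cross-terms c_i = x_i·y_{i+1} − x_{i+1}·y_i:
  24, 24, 2, 4  ⇒  2A = 54, A = 27.
Then Σ (y_i + y_{i+1})·c_i = -256, so ȳ = -256 / (6·27) = -128/81.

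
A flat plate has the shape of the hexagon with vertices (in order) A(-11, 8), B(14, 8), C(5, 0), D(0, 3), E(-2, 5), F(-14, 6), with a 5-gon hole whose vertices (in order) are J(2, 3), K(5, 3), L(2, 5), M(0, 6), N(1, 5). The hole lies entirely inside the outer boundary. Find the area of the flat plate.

99

Outer boundary:
A→B: (-11)(8) − (14)(8) = -200
B→C: (14)(0) − (5)(8) = -40
C→D: (5)(3) − (0)(0) = 15
D→E: (0)(5) − (-2)(3) = 6
E→F: (-2)(6) − (-14)(5) = 58
F→A: (-14)(8) − (-11)(6) = -46
Σ = -207
Area = |Σ|/2 = 103.5.
Hole:
Apply the shoelace (surveyor's) formula: 2A = Σ (x_i·y_{i+1} − x_{i+1}·y_i), indices taken mod 5.
Cross-terms: -9, 19, 12, -6, -7  ⇒  Σ = 9
Area = |Σ|/2 = 4.5.
Net area = 103.5 − 4.5 = 99.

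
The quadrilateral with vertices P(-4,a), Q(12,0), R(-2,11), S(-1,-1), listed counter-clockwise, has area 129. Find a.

Write out the shoelace sum; only the two edges meeting at P involve a:
2·Area = [((-1)·a − (-4)·(-1)) + ((-4)·0 − 12·a)] + 145
       = -13·a + 141 = 258
⇒ a = -9.

-9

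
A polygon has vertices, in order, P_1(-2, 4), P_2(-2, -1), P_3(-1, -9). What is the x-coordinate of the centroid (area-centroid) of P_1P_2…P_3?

Apply the shoelace formula. First the cross-terms c_i = x_i·y_{i+1} − x_{i+1}·y_i:
  10, 17, -22  ⇒  2A = 5, A = 2.5.
Then Σ (x_i + x_{i+1})·c_i = -25, so x̄ = -25 / (6·2.5) = -5/3.

-5/3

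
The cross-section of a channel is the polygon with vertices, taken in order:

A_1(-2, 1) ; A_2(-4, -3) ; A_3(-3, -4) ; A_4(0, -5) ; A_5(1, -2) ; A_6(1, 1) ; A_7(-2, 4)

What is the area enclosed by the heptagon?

Σ = (10) + (7) + (15) + (5) + (3) + (6) + (6) = 52
Area = |Σ|/2 = 26.

26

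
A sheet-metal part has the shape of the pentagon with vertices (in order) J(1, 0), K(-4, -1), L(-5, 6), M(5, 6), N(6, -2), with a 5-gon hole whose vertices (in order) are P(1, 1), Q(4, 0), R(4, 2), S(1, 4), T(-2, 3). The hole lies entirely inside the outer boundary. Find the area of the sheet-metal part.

Outer boundary:
Σ = (-1) + (-29) + (-60) + (-46) + (2) = -134
Area = |Σ|/2 = 67.
Hole:
Σ = (-4) + (8) + (14) + (11) + (-5) = 24
Area = |Σ|/2 = 12.
Net area = 67 − 12 = 55.

55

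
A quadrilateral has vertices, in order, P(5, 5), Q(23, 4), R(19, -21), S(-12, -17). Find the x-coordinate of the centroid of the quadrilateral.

2167/258

Apply the shoelace formula. First the cross-terms c_i = x_i·y_{i+1} − x_{i+1}·y_i:
  -95, -559, -575, 25  ⇒  2A = -1204, A = -602.
Then Σ (x_i + x_{i+1})·c_i = -30338, so x̄ = -30338 / (6·(-602)) = 2167/258.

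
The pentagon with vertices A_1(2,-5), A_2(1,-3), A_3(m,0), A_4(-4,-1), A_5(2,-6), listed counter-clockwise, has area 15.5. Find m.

The doubled signed area Σ (x_i y_{i+1} − x_{i+1} y_i) is linear in m.
With m=0 it equals 27; the coefficient of m is 2 (from the two edges through A_3).
So 2·m + 27 = 2·15.5 = 31 ⇒ m = 2.

2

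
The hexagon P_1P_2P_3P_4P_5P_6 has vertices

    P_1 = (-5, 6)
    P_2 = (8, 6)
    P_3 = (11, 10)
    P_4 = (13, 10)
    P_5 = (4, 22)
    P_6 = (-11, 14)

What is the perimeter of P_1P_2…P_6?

|P_1P_2| = √((13)² + (0)²) = √169 = 13
|P_2P_3| = √((3)² + (4)²) = √25 = 5
|P_3P_4| = √((2)² + (0)²) = √4 = 2
|P_4P_5| = √((-9)² + (12)²) = √225 = 15
|P_5P_6| = √((-15)² + (-8)²) = √289 = 17
|P_6P_1| = √((6)² + (-8)²) = √100 = 10
Perimeter = 13 + 5 + 2 + 15 + 17 + 10 = 62.

62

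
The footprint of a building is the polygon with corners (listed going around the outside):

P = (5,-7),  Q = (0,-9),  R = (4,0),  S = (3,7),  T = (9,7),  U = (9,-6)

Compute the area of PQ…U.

Σ = (-45) + (36) + (28) + (-42) + (-117) + (-33) = -173
Area = |Σ|/2 = 86.5.

86.5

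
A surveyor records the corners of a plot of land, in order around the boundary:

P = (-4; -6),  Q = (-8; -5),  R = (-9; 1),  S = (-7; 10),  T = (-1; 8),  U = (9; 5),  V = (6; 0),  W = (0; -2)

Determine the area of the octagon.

168.5

Apply the shoelace formula: 2A = Σ (x_i·y_{i+1} − x_{i+1}·y_i), indices taken mod 8.
P→Q: (-4)(-5) − (-8)(-6) = -28
Q→R: (-8)(1) − (-9)(-5) = -53
R→S: (-9)(10) − (-7)(1) = -83
S→T: (-7)(8) − (-1)(10) = -46
T→U: (-1)(5) − (9)(8) = -77
U→V: (9)(0) − (6)(5) = -30
V→W: (6)(-2) − (0)(0) = -12
W→P: (0)(-6) − (-4)(-2) = -8
Σ = -337
Area = |Σ|/2 = 168.5.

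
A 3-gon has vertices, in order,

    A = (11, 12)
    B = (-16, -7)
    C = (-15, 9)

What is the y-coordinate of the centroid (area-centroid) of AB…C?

Apply the shoelace (surveyor's) formula. First the cross-terms c_i = x_i·y_{i+1} − x_{i+1}·y_i:
  115, -249, -279  ⇒  2A = -413, A = -206.5.
Then Σ (y_i + y_{i+1})·c_i = -5782, so ȳ = -5782 / (6·(-206.5)) = 14/3.

14/3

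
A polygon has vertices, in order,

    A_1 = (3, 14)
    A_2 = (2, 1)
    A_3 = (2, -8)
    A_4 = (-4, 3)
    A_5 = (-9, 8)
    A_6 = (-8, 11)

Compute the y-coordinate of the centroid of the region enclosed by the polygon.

Apply the surveyor's formula. First the cross-terms c_i = x_i·y_{i+1} − x_{i+1}·y_i:
  -25, -18, -26, -5, -35, -145  ⇒  2A = -254, A = -127.
Then Σ (y_i + y_{i+1})·c_i = -4464, so ȳ = -4464 / (6·(-127)) = 744/127.

744/127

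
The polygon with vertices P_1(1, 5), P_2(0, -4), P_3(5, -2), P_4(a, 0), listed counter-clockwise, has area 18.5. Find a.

The doubled signed area Σ (x_i y_{i+1} − x_{i+1} y_i) is linear in a.
With a=0 it equals 16; the coefficient of a is 7 (from the two edges through P_4).
So 7·a + 16 = 2·18.5 = 37 ⇒ a = 3.

3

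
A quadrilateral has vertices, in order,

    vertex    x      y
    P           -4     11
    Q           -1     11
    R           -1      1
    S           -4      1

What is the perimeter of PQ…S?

|PQ| = √((3)² + (0)²) = √9 = 3
|QR| = √((0)² + (-10)²) = √100 = 10
|RS| = √((-3)² + (0)²) = √9 = 3
|SP| = √((0)² + (10)²) = √100 = 10
Perimeter = 3 + 10 + 3 + 10 = 26.

26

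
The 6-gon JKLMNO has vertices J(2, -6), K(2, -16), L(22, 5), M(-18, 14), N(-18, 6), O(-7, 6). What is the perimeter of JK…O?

|JK| = √((0)² + (-10)²) = √100 = 10
|KL| = √((20)² + (21)²) = √841 = 29
|LM| = √((-40)² + (9)²) = √1681 = 41
|MN| = √((0)² + (-8)²) = √64 = 8
|NO| = √((11)² + (0)²) = √121 = 11
|OJ| = √((9)² + (-12)²) = √225 = 15
Perimeter = 10 + 29 + 41 + 8 + 11 + 15 = 114.

114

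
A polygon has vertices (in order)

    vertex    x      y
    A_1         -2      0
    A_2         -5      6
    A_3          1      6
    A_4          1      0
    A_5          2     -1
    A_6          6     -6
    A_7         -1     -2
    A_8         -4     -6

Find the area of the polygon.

46.5

Apply Gauss's area formula: 2A = Σ (x_i·y_{i+1} − x_{i+1}·y_i), indices taken mod 8.
A_1→A_2: (-2)(6) − (-5)(0) = -12
A_2→A_3: (-5)(6) − (1)(6) = -36
A_3→A_4: (1)(0) − (1)(6) = -6
A_4→A_5: (1)(-1) − (2)(0) = -1
A_5→A_6: (2)(-6) − (6)(-1) = -6
A_6→A_7: (6)(-2) − (-1)(-6) = -18
A_7→A_8: (-1)(-6) − (-4)(-2) = -2
A_8→A_1: (-4)(0) − (-2)(-6) = -12
Σ = -93
Area = |Σ|/2 = 46.5.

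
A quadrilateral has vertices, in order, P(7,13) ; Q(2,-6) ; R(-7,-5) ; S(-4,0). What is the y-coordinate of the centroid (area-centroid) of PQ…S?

5/6

Apply the surveyor's formula. First the cross-terms c_i = x_i·y_{i+1} − x_{i+1}·y_i:
  -68, -52, -20, -52  ⇒  2A = -192, A = -96.
Then Σ (y_i + y_{i+1})·c_i = -480, so ȳ = -480 / (6·(-96)) = 5/6.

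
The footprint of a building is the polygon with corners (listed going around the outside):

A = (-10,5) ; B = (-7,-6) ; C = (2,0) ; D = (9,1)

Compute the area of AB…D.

Σ = (95) + (12) + (2) + (55) = 164
Area = |Σ|/2 = 82.

82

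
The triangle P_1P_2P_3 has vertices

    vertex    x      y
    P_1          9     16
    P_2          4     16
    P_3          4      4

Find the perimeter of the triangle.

|P_1P_2| = √((-5)² + (0)²) = √25 = 5
|P_2P_3| = √((0)² + (-12)²) = √144 = 12
|P_3P_1| = √((5)² + (12)²) = √169 = 13
Perimeter = 5 + 12 + 13 = 30.

30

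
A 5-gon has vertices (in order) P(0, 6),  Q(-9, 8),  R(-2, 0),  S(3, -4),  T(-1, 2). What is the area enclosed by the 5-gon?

37

Cross-terms: 54, 16, 8, 2, -6  ⇒  Σ = 74
Area = |Σ|/2 = 37.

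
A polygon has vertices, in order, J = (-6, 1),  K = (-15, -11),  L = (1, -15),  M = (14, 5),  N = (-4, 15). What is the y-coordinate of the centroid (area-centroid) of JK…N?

Apply the shoelace formula. First the cross-terms c_i = x_i·y_{i+1} − x_{i+1}·y_i:
  81, 236, 215, 230, 86  ⇒  2A = 848, A = 424.
Then Σ (y_i + y_{i+1})·c_i = -3120, so ȳ = -3120 / (6·424) = -65/53.

-65/53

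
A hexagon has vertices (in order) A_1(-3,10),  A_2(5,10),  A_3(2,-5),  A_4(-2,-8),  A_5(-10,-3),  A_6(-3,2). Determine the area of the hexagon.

Σ = (-80) + (-45) + (-26) + (-74) + (-29) + (-24) = -278
Area = |Σ|/2 = 139.

139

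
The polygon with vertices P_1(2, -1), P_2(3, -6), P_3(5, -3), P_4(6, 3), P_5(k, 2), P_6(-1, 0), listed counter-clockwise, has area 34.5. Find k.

-3

The doubled signed area Σ (x_i y_{i+1} − x_{i+1} y_i) is linear in k.
With k=0 it equals 60; the coefficient of k is -3 (from the two edges through P_5).
So -3·k + 60 = 2·34.5 = 69 ⇒ k = -3.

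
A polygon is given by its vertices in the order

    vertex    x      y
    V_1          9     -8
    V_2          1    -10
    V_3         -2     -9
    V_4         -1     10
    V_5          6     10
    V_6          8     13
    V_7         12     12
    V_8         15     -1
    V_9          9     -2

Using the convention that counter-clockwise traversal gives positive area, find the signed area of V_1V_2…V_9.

Apply the surveyor's formula: 2A = Σ (x_i·y_{i+1} − x_{i+1}·y_i), indices taken mod 9.
Cross-terms: -82, -29, -29, -70, -2, -60, -192, -21, -54  ⇒  Σ = -539
Signed area = Σ/2 = -269.5 (negative ⇒ clockwise traversal).

-269.5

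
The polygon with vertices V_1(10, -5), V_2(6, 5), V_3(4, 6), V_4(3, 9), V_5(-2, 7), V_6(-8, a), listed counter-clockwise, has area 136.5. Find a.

The doubled signed area Σ (x_i y_{i+1} − x_{i+1} y_i) is linear in a.
With a=0 it equals 249; the coefficient of a is -12 (from the two edges through V_6).
So -12·a + 249 = 2·136.5 = 273 ⇒ a = -2.

-2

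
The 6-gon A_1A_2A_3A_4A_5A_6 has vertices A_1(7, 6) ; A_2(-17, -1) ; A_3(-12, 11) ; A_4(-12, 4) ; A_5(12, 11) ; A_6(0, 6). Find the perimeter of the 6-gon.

90

|A_1A_2| = √((-24)² + (-7)²) = √625 = 25
|A_2A_3| = √((5)² + (12)²) = √169 = 13
|A_3A_4| = √((0)² + (-7)²) = √49 = 7
|A_4A_5| = √((24)² + (7)²) = √625 = 25
|A_5A_6| = √((-12)² + (-5)²) = √169 = 13
|A_6A_1| = √((7)² + (0)²) = √49 = 7
Perimeter = 25 + 13 + 7 + 25 + 13 + 7 = 90.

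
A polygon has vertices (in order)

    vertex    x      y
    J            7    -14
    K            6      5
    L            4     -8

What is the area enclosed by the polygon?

Apply the shoelace (surveyor's) formula: 2A = Σ (x_i·y_{i+1} − x_{i+1}·y_i), indices taken mod 3.
J→K: (7)(5) − (6)(-14) = 119
K→L: (6)(-8) − (4)(5) = -68
L→J: (4)(-14) − (7)(-8) = 0
Σ = 51
Area = |Σ|/2 = 25.5.

25.5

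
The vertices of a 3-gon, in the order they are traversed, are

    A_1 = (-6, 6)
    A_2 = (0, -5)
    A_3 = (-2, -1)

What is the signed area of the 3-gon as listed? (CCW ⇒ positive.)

1

Apply the shoelace (surveyor's) formula: 2A = Σ (x_i·y_{i+1} − x_{i+1}·y_i), indices taken mod 3.
A_1→A_2: (-6)(-5) − (0)(6) = 30
A_2→A_3: (0)(-1) − (-2)(-5) = -10
A_3→A_1: (-2)(6) − (-6)(-1) = -18
Σ = 2
Signed area = Σ/2 = 1 (positive ⇒ counter-clockwise traversal).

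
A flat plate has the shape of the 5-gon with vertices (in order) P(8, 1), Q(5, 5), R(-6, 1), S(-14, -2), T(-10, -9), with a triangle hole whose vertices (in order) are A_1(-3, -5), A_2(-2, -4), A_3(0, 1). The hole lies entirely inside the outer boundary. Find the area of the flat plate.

Outer boundary:
P→Q: (8)(5) − (5)(1) = 35
Q→R: (5)(1) − (-6)(5) = 35
R→S: (-6)(-2) − (-14)(1) = 26
S→T: (-14)(-9) − (-10)(-2) = 106
T→P: (-10)(1) − (8)(-9) = 62
Σ = 264
Area = |Σ|/2 = 132.
Hole:
Apply the shoelace formula: 2A = Σ (x_i·y_{i+1} − x_{i+1}·y_i), indices taken mod 3.
Σ = (2) + (-2) + (3) = 3
Area = |Σ|/2 = 1.5.
Net area = 132 − 1.5 = 130.5.

130.5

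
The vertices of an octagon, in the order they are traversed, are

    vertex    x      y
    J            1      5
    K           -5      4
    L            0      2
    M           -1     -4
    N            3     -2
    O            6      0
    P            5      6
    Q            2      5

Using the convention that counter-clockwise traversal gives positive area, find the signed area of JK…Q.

50.5

Cross-terms: 29, -10, 2, 14, 12, 36, 13, 5  ⇒  Σ = 101
Signed area = Σ/2 = 50.5 (positive ⇒ counter-clockwise traversal).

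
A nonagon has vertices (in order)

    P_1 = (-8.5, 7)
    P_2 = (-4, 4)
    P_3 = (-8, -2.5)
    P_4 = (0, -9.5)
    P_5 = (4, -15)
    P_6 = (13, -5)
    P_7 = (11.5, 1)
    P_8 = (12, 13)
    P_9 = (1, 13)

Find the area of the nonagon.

Cross-terms: -6, 42, 76, 38, 175, 70.5, 137.5, 143, 117.5  ⇒  Σ = 793.5
Area = |Σ|/2 = 396.75.

396.75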